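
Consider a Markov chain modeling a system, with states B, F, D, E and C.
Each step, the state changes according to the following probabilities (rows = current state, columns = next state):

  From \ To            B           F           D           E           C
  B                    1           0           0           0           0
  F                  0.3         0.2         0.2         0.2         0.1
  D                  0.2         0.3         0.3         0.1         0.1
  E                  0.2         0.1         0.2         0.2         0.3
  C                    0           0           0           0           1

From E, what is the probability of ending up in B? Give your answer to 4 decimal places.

Let h(s) be the probability of absorption at B starting from transient state s. Then h(B) = 1 and h(C) = 0. By first-step analysis:
h(F) = 0.3·1 + 0.2·h(F) + 0.2·h(D) + 0.2·h(E) + 0.1·0
h(D) = 0.2·1 + 0.3·h(F) + 0.3·h(D) + 0.1·h(E) + 0.1·0
h(E) = 0.2·1 + 0.1·h(F) + 0.2·h(D) + 0.2·h(E) + 0.3·0
Solving: h(F) = 0.6573, h(D) = 0.6376, h(E) = 0.4916.
Starting from E, the probability is 0.4916.

0.4916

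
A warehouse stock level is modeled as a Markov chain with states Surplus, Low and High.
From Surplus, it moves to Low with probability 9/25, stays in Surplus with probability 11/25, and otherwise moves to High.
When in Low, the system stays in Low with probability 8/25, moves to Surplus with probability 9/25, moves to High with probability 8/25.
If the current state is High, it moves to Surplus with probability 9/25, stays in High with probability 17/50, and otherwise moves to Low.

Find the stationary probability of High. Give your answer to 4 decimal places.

Let the stationary distribution be π with π = πP and π_1 + π_2 + π_3 = 1.
π_1 = 0.44·π_1 + 0.36·π_2 + 0.36·π_3
π_2 = 0.36·π_1 + 0.32·π_2 + 0.3·π_3
Solving with the normalization constraint gives π = (0.3913, 0.3301, 0.2786).
So the stationary probability of High is 0.2786.

0.2786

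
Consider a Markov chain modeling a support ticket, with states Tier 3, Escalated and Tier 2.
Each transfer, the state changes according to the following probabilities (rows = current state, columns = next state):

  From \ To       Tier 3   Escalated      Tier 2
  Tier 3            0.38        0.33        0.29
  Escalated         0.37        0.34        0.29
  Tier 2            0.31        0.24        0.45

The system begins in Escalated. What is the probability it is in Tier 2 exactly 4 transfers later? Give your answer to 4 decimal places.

Propagate the distribution vector 4 transfers from Escalated.
After 0 transfers: (0.0000, 1.0000, 0.0000)
After 1 transfer: (0.3700, 0.3400, 0.2900)
After 2 transfers: (0.3563, 0.3073, 0.3364)
After 3 transfers: (0.3534, 0.3028, 0.3438)
After 4 transfers: (0.3529, 0.3021, 0.3450)
P(in Tier 2 after 4 transfers) = 0.3450

0.3450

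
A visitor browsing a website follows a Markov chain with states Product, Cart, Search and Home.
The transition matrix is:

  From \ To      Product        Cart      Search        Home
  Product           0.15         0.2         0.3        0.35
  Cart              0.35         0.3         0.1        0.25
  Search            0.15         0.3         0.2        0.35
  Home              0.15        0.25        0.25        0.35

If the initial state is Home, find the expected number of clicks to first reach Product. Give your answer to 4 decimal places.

Let t(s) be the expected number of clicks to first reach Product from state s, with t(Product) = 0. Conditioning on the first click:
t(Cart) = 1 + 0.3·t(Cart) + 0.1·t(Search) + 0.25·t(Home)
t(Search) = 1 + 0.3·t(Cart) + 0.2·t(Search) + 0.35·t(Home)
t(Home) = 1 + 0.25·t(Cart) + 0.25·t(Search) + 0.35·t(Home)
Solving: t(Cart) = 3.8639, t(Search) = 4.8360, t(Home) = 4.8846.
Expected clicks from Home to Product: 4.8846.

4.8846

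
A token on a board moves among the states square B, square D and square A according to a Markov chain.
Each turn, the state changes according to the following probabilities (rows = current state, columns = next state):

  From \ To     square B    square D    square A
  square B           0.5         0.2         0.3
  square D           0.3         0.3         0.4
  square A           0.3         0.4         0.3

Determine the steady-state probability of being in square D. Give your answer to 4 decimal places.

0.2955

Let the stationary distribution be π with π = πP and π_1 + π_2 + π_3 = 1.
π_1 = 0.5·π_1 + 0.3·π_2 + 0.3·π_3
π_2 = 0.2·π_1 + 0.3·π_2 + 0.4·π_3
Solving with the normalization constraint gives π = (0.3750, 0.2955, 0.3295).
So the stationary probability of square D is 0.2955.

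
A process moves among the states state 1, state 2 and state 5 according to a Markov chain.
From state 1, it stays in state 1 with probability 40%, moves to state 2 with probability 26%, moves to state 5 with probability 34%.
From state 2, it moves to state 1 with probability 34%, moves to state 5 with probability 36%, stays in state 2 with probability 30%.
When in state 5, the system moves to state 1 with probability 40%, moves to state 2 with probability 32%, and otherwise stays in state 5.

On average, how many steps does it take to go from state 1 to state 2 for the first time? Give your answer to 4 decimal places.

Let t(s) be the expected number of steps to first reach state 2 from state s, with t(state 2) = 0. Conditioning on the first step:
t(state 1) = 1 + 0.4·t(state 1) + 0.34·t(state 5)
t(state 5) = 1 + 0.4·t(state 1) + 0.28·t(state 5)
Solving: t(state 1) = 3.5811, t(state 5) = 3.3784.
Expected steps from state 1 to state 2: 3.5811.

3.5811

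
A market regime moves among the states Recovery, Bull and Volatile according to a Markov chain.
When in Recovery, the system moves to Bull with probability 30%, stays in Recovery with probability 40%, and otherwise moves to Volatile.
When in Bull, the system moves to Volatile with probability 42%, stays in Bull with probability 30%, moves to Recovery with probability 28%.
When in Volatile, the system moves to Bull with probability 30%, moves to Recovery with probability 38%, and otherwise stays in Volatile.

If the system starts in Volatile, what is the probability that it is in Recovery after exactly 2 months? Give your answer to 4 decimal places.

0.3576

Sum over the intermediate state after 1 month:
P = P(Volatile→Recovery)·P(Recovery→Recovery) + P(Volatile→Bull)·P(Bull→Recovery) + P(Volatile→Volatile)·P(Volatile→Recovery)
  = 0.38×0.4 + 0.3×0.28 + 0.32×0.38
  = 0.1520 + 0.0840 + 0.1216 = 0.3576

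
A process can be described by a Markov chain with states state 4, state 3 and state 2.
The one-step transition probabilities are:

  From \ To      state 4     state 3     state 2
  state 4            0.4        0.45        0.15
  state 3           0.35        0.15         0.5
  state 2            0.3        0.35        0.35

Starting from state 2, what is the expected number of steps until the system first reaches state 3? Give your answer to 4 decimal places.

Let t(s) be the expected number of steps to first reach state 3 from state s, with t(state 3) = 0. Conditioning on the first step:
t(state 4) = 1 + 0.4·t(state 4) + 0.15·t(state 2)
t(state 2) = 1 + 0.3·t(state 4) + 0.35·t(state 2)
Solving: t(state 4) = 2.3188, t(state 2) = 2.6087.
Expected steps from state 2 to state 3: 2.6087.

2.6087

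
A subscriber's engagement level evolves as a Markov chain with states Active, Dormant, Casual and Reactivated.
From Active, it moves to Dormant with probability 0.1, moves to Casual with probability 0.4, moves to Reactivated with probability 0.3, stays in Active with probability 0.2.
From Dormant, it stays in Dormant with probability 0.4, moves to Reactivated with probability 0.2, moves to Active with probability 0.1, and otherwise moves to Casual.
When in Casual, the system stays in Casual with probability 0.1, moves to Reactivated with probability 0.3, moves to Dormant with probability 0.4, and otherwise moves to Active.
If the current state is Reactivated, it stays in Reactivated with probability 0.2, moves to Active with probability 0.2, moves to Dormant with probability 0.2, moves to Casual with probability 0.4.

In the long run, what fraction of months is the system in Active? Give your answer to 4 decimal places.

Let the stationary distribution be π with π = πP and π_1 + π_2 + π_3 + π_4 = 1.
π_1 = 0.2·π_1 + 0.1·π_2 + 0.2·π_3 + 0.2·π_4
π_2 = 0.1·π_1 + 0.4·π_2 + 0.4·π_3 + 0.2·π_4
π_3 = 0.4·π_1 + 0.3·π_2 + 0.1·π_3 + 0.4·π_4
Solving with the normalization constraint gives π = (0.1700, 0.2999, 0.2846, 0.2455).
So the stationary probability of Active is 0.1700.

0.1700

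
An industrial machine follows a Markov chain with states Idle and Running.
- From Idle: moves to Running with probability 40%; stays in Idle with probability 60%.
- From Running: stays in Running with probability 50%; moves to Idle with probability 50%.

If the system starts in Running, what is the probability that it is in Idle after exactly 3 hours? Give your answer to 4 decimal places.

0.5550

Propagate the distribution vector 3 hours from Running.
After 0 hours: (0.0000, 1.0000)
After 1 hour: (0.5000, 0.5000)
After 2 hours: (0.5500, 0.4500)
After 3 hours: (0.5550, 0.4450)
P(in Idle after 3 hours) = 0.5550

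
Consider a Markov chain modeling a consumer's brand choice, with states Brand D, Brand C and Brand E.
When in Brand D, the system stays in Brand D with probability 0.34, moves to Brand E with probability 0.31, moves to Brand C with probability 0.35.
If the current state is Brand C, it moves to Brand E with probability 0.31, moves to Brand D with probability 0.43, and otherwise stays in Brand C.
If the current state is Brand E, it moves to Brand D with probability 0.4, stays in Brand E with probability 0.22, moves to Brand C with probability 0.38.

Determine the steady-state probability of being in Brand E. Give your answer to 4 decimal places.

0.2844

Let the stationary distribution be π with π = πP and π_1 + π_2 + π_3 = 1.
π_1 = 0.34·π_1 + 0.43·π_2 + 0.4·π_3
π_2 = 0.35·π_1 + 0.26·π_2 + 0.38·π_3
Solving with the normalization constraint gives π = (0.3867, 0.3289, 0.2844).
So the stationary probability of Brand E is 0.2844.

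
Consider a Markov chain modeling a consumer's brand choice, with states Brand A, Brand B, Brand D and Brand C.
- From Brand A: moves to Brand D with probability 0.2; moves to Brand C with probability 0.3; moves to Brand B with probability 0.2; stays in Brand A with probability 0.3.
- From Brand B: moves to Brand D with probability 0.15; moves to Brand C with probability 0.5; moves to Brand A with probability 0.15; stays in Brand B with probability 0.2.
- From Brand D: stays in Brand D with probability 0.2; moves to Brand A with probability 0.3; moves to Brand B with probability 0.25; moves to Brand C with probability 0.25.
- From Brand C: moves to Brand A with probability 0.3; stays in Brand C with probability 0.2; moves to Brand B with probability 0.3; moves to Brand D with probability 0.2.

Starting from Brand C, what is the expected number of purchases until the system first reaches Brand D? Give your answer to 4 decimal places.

5.3317

Let t(s) be the expected number of purchases to first reach Brand D from state s, with t(Brand D) = 0. Conditioning on the first purchase:
t(Brand A) = 1 + 0.3·t(Brand A) + 0.2·t(Brand B) + 0.3·t(Brand C)
t(Brand B) = 1 + 0.15·t(Brand A) + 0.2·t(Brand B) + 0.5·t(Brand C)
t(Brand C) = 1 + 0.3·t(Brand A) + 0.3·t(Brand B) + 0.2·t(Brand C)
Solving: t(Brand A) = 5.3071, t(Brand B) = 5.5774, t(Brand C) = 5.3317.
Expected purchases from Brand C to Brand D: 5.3317.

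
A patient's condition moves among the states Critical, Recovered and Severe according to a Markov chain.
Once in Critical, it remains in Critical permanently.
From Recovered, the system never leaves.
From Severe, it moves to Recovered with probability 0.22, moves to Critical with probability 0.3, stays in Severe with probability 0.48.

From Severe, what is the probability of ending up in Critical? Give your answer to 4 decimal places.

0.5769

Let h(s) be the probability of absorption at Critical starting from transient state s. Then h(Critical) = 1 and h(Recovered) = 0. By first-step analysis:
h(Severe) = 0.3·1 + 0.22·0 + 0.48·h(Severe)
Solving: h(Severe) = 0.5769.
Starting from Severe, the probability is 0.5769.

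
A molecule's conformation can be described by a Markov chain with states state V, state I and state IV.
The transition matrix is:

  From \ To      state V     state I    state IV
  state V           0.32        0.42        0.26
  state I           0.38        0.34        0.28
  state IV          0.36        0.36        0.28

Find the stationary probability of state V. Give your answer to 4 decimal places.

0.3533

Let the stationary distribution be π with π = πP and π_1 + π_2 + π_3 = 1.
π_1 = 0.32·π_1 + 0.38·π_2 + 0.36·π_3
π_2 = 0.42·π_1 + 0.34·π_2 + 0.36·π_3
Solving with the normalization constraint gives π = (0.3533, 0.3737, 0.2729).
So the stationary probability of state V is 0.3533.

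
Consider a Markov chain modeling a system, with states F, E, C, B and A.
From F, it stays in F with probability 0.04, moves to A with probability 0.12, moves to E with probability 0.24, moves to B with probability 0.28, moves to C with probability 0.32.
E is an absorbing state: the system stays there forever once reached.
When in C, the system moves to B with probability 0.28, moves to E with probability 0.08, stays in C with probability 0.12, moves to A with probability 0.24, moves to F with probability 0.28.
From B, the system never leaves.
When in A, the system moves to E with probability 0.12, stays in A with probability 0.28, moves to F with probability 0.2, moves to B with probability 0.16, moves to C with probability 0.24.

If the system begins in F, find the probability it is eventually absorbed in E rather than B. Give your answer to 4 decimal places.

Let h(s) be the probability of absorption at E starting from transient state s. Then h(E) = 1 and h(B) = 0. By first-step analysis:
h(F) = 0.04·h(F) + 0.24·1 + 0.32·h(C) + 0.28·0 + 0.12·h(A)
h(C) = 0.28·h(F) + 0.08·1 + 0.12·h(C) + 0.28·0 + 0.24·h(A)
h(A) = 0.2·h(F) + 0.12·1 + 0.24·h(C) + 0.16·0 + 0.28·h(A)
Solving: h(F) = 0.4074, h(C) = 0.3266, h(A) = 0.3887.
Starting from F, the probability is 0.4074.

0.4074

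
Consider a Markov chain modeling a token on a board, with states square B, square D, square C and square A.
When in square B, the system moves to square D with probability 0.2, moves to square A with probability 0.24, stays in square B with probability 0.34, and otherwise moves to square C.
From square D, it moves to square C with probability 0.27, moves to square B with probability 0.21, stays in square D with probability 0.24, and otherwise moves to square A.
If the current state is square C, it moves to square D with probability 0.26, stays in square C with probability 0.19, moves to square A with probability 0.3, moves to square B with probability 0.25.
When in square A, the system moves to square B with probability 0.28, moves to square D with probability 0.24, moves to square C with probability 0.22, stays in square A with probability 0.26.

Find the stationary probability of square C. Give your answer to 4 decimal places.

0.2249

Let the stationary distribution be π with π = πP and π_1 + π_2 + π_3 + π_4 = 1.
π_1 = 0.34·π_1 + 0.21·π_2 + 0.25·π_3 + 0.28·π_4
π_2 = 0.2·π_1 + 0.24·π_2 + 0.26·π_3 + 0.24·π_4
π_3 = 0.22·π_1 + 0.27·π_2 + 0.19·π_3 + 0.22·π_4
Solving with the normalization constraint gives π = (0.2733, 0.2336, 0.2249, 0.2682).
So the stationary probability of square C is 0.2249.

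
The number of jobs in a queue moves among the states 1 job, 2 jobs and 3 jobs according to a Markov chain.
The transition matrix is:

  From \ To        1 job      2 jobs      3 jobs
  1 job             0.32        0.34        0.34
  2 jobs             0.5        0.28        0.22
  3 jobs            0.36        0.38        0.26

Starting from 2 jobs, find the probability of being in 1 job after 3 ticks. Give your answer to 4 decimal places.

0.3913

Propagate the distribution vector 3 ticks from 2 jobs.
After 0 ticks: (0.0000, 1.0000, 0.0000)
After 1 tick: (0.5000, 0.2800, 0.2200)
After 2 ticks: (0.3792, 0.3320, 0.2888)
After 3 ticks: (0.3913, 0.3316, 0.2771)
P(in 1 job after 3 ticks) = 0.3913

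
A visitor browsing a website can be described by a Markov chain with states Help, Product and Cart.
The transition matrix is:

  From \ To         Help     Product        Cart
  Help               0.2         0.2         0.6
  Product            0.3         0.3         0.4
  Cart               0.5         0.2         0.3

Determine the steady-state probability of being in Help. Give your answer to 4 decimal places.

Let the stationary distribution be π with π = πP and π_1 + π_2 + π_3 = 1.
π_1 = 0.2·π_1 + 0.3·π_2 + 0.5·π_3
π_2 = 0.2·π_1 + 0.3·π_2 + 0.2·π_3
Solving with the normalization constraint gives π = (0.3504, 0.2222, 0.4274).
So the stationary probability of Help is 0.3504.

0.3504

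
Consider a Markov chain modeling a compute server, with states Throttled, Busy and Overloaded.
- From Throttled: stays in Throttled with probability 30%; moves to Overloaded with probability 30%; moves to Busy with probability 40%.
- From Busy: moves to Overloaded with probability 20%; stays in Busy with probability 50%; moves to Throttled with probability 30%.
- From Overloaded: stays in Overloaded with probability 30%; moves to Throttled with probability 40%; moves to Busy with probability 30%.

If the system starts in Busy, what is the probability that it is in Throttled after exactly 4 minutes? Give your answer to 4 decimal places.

Propagate the distribution vector 4 minutes from Busy.
After 0 minutes: (0.0000, 1.0000, 0.0000)
After 1 minute: (0.3000, 0.5000, 0.2000)
After 2 minutes: (0.3200, 0.4300, 0.2500)
After 3 minutes: (0.3250, 0.4180, 0.2570)
After 4 minutes: (0.3257, 0.4161, 0.2582)
P(in Throttled after 4 minutes) = 0.3257

0.3257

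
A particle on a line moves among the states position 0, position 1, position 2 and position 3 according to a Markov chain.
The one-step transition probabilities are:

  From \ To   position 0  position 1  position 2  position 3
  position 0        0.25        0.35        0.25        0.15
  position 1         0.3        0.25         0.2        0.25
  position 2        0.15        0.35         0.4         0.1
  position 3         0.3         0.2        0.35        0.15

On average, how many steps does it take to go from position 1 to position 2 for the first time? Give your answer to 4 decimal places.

4.0903

Let t(s) be the expected number of steps to first reach position 2 from state s, with t(position 2) = 0. Conditioning on the first step:
t(position 0) = 1 + 0.25·t(position 0) + 0.35·t(position 1) + 0.15·t(position 3)
t(position 1) = 1 + 0.3·t(position 0) + 0.25·t(position 1) + 0.25·t(position 3)
t(position 3) = 1 + 0.3·t(position 0) + 0.2·t(position 1) + 0.15·t(position 3)
Solving: t(position 0) = 3.9486, t(position 1) = 4.0903, t(position 3) = 3.5325.
Expected steps from position 1 to position 2: 4.0903.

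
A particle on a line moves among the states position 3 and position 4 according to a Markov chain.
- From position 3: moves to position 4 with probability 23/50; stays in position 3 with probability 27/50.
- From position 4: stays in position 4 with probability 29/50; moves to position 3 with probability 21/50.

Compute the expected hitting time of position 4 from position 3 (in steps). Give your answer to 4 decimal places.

Let t(s) be the expected number of steps to first reach position 4 from state s, with t(position 4) = 0. Conditioning on the first step:
t(position 3) = 1 + 0.54·t(position 3)
Solving: t(position 3) = 2.1739.
Expected steps from position 3 to position 4: 2.1739.

2.1739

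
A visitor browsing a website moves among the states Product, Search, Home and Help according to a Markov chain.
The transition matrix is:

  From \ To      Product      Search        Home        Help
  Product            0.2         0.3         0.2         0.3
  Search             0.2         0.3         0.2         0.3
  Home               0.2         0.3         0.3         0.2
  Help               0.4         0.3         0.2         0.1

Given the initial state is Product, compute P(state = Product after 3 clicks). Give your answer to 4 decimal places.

0.2440

Propagate the distribution vector 3 clicks from Product.
After 0 clicks: (1.0000, 0.0000, 0.0000, 0.0000)
After 1 click: (0.2000, 0.3000, 0.2000, 0.3000)
After 2 clicks: (0.2600, 0.3000, 0.2200, 0.2200)
After 3 clicks: (0.2440, 0.3000, 0.2220, 0.2340)
P(in Product after 3 clicks) = 0.2440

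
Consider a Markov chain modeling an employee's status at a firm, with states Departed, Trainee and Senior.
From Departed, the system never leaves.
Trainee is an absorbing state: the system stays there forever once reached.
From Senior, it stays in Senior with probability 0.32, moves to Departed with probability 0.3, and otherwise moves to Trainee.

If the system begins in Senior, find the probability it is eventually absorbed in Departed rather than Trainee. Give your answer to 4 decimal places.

0.4412

Let h(s) be the probability of absorption at Departed starting from transient state s. Then h(Departed) = 1 and h(Trainee) = 0. By first-step analysis:
h(Senior) = 0.3·1 + 0.38·0 + 0.32·h(Senior)
Solving: h(Senior) = 0.4412.
Starting from Senior, the probability is 0.4412.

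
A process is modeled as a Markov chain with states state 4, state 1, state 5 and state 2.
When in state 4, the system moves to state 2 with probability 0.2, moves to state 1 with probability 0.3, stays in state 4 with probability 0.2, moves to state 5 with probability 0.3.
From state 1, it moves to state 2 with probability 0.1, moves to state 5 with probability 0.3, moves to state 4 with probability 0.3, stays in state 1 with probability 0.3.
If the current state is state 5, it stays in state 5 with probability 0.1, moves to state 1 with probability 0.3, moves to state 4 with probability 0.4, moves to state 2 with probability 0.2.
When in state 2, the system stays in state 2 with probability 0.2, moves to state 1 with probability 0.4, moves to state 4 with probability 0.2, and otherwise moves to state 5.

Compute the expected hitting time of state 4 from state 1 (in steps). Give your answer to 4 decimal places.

3.2249

Let t(s) be the expected number of steps to first reach state 4 from state s, with t(state 4) = 0. Conditioning on the first step:
t(state 1) = 1 + 0.3·t(state 1) + 0.3·t(state 5) + 0.1·t(state 2)
t(state 5) = 1 + 0.3·t(state 1) + 0.1·t(state 5) + 0.2·t(state 2)
t(state 2) = 1 + 0.4·t(state 1) + 0.2·t(state 5) + 0.2·t(state 2)
Solving: t(state 1) = 3.2249, t(state 5) = 2.9882, t(state 2) = 3.6095.
Expected steps from state 1 to state 4: 3.2249.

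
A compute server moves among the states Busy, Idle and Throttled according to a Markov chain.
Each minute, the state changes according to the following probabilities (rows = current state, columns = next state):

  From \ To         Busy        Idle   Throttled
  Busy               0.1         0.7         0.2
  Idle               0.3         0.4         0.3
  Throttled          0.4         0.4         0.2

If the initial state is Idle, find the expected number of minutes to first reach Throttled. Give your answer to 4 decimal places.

3.6364

Let t(s) be the expected number of minutes to first reach Throttled from state s, with t(Throttled) = 0. Conditioning on the first minute:
t(Busy) = 1 + 0.1·t(Busy) + 0.7·t(Idle)
t(Idle) = 1 + 0.3·t(Busy) + 0.4·t(Idle)
Solving: t(Busy) = 3.9394, t(Idle) = 3.6364.
Expected minutes from Idle to Throttled: 3.6364.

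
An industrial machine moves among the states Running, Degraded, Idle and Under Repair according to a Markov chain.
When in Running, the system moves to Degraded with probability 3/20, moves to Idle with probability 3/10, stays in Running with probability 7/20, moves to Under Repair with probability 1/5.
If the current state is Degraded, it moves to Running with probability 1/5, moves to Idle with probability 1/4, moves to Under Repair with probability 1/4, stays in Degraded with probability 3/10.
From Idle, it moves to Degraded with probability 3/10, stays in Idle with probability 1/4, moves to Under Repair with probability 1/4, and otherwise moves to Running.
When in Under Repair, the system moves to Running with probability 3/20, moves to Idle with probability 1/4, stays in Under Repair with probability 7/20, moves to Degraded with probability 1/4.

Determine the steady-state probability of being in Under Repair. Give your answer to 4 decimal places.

0.2656

Let the stationary distribution be π with π = πP and π_1 + π_2 + π_3 + π_4 = 1.
π_1 = 0.35·π_1 + 0.2·π_2 + 0.2·π_3 + 0.15·π_4
π_2 = 0.15·π_1 + 0.3·π_2 + 0.3·π_3 + 0.25·π_4
π_3 = 0.3·π_1 + 0.25·π_2 + 0.25·π_3 + 0.25·π_4
Solving with the normalization constraint gives π = (0.2197, 0.2538, 0.2610, 0.2656).
So the stationary probability of Under Repair is 0.2656.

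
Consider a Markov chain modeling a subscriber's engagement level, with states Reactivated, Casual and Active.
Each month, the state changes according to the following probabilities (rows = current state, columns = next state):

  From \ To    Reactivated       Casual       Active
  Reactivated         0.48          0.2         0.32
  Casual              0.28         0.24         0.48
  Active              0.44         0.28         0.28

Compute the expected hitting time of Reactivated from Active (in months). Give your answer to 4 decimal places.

Let t(s) be the expected number of months to first reach Reactivated from state s, with t(Reactivated) = 0. Conditioning on the first month:
t(Casual) = 1 + 0.24·t(Casual) + 0.48·t(Active)
t(Active) = 1 + 0.28·t(Casual) + 0.28·t(Active)
Solving: t(Casual) = 2.9070, t(Active) = 2.5194.
Expected months from Active to Reactivated: 2.5194.

2.5194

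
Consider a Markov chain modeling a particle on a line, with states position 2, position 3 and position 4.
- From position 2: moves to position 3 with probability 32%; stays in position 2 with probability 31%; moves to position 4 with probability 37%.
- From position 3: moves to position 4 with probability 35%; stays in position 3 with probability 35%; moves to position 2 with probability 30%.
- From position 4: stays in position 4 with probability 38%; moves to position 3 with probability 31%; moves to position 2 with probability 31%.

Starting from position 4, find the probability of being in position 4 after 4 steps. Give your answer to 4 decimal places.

Propagate the distribution vector 4 steps from position 4.
After 0 steps: (0.0000, 0.0000, 1.0000)
After 1 step: (0.3100, 0.3100, 0.3800)
After 2 steps: (0.3069, 0.3255, 0.3676)
After 3 steps: (0.3067, 0.3261, 0.3672)
After 4 steps: (0.3067, 0.3261, 0.3671)
P(in position 4 after 4 steps) = 0.3671

0.3671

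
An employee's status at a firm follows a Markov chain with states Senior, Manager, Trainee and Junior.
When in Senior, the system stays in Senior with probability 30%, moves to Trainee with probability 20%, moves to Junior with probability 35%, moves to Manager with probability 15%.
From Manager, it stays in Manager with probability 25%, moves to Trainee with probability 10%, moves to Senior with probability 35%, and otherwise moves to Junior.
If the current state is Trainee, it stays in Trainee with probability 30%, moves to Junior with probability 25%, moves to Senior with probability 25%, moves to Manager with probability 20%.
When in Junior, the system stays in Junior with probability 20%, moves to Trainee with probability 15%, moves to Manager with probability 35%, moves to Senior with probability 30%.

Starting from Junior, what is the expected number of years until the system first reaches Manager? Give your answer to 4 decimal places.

3.8037

Let t(s) be the expected number of years to first reach Manager from state s, with t(Manager) = 0. Conditioning on the first year:
t(Senior) = 1 + 0.3·t(Senior) + 0.2·t(Trainee) + 0.35·t(Junior)
t(Trainee) = 1 + 0.25·t(Senior) + 0.3·t(Trainee) + 0.25·t(Junior)
t(Junior) = 1 + 0.3·t(Senior) + 0.15·t(Trainee) + 0.2·t(Junior)
Solving: t(Senior) = 4.5956, t(Trainee) = 4.4283, t(Junior) = 3.8037.
Expected years from Junior to Manager: 3.8037.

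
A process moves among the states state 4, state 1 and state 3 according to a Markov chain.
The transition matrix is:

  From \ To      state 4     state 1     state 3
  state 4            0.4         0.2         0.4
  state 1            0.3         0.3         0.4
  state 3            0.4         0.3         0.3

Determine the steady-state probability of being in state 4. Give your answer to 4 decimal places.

0.3737

Let the stationary distribution be π with π = πP and π_1 + π_2 + π_3 = 1.
π_1 = 0.4·π_1 + 0.3·π_2 + 0.4·π_3
π_2 = 0.2·π_1 + 0.3·π_2 + 0.3·π_3
Solving with the normalization constraint gives π = (0.3737, 0.2626, 0.3636).
So the stationary probability of state 4 is 0.3737.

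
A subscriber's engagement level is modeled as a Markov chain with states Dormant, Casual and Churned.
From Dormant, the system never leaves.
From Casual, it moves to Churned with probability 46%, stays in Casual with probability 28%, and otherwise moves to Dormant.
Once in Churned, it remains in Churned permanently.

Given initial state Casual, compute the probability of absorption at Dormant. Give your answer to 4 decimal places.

0.3611

Let h(s) be the probability of absorption at Dormant starting from transient state s. Then h(Dormant) = 1 and h(Churned) = 0. By first-step analysis:
h(Casual) = 0.26·1 + 0.28·h(Casual) + 0.46·0
Solving: h(Casual) = 0.3611.
Starting from Casual, the probability is 0.3611.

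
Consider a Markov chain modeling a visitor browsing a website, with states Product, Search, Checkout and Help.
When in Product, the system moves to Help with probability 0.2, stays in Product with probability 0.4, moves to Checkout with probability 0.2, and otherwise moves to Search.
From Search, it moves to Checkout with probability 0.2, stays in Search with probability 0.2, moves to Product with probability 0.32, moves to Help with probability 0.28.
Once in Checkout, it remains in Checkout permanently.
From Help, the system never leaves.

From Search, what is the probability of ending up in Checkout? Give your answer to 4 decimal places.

Let h(s) be the probability of absorption at Checkout starting from transient state s. Then h(Checkout) = 1 and h(Help) = 0. By first-step analysis:
h(Product) = 0.4·h(Product) + 0.2·h(Search) + 0.2·1 + 0.2·0
h(Search) = 0.32·h(Product) + 0.2·h(Search) + 0.2·1 + 0.28·0
Solving: h(Product) = 0.4808, h(Search) = 0.4423.
Starting from Search, the probability is 0.4423.

0.4423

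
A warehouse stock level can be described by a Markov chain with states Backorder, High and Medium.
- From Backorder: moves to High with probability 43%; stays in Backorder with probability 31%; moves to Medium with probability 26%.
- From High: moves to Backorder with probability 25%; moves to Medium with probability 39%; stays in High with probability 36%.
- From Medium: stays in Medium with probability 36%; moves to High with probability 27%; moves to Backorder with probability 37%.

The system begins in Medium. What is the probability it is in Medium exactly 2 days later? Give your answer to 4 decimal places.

0.3311

Sum over the intermediate state after 1 day:
P = P(Medium→Backorder)·P(Backorder→Medium) + P(Medium→High)·P(High→Medium) + P(Medium→Medium)·P(Medium→Medium)
  = 0.37×0.26 + 0.27×0.39 + 0.36×0.36
  = 0.0962 + 0.1053 + 0.1296 = 0.3311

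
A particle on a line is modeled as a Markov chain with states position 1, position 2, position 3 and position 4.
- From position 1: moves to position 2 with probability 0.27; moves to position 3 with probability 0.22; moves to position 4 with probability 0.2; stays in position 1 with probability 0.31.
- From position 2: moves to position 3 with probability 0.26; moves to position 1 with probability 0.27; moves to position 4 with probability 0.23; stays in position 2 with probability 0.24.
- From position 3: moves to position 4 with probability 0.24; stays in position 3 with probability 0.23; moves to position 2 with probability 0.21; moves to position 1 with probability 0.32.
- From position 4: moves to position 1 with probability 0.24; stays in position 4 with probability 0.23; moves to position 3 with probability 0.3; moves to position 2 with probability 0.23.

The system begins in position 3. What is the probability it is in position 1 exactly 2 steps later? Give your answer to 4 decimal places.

0.2871

Propagate the distribution vector 2 steps from position 3.
After 0 steps: (0.0000, 0.0000, 1.0000, 0.0000)
After 1 step: (0.3200, 0.2100, 0.2300, 0.2400)
After 2 steps: (0.2871, 0.2403, 0.2499, 0.2227)
P(in position 1 after 2 steps) = 0.2871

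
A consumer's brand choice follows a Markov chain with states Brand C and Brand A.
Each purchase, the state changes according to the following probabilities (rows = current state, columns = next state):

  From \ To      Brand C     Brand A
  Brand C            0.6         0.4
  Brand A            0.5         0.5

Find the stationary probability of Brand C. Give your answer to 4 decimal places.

0.5556

Let the stationary distribution be π with π = πP and π_1 + π_2 = 1.
π_1 = 0.6·π_1 + 0.5·π_2
Solving with the normalization constraint gives π = (0.5556, 0.4444).
So the stationary probability of Brand C is 0.5556.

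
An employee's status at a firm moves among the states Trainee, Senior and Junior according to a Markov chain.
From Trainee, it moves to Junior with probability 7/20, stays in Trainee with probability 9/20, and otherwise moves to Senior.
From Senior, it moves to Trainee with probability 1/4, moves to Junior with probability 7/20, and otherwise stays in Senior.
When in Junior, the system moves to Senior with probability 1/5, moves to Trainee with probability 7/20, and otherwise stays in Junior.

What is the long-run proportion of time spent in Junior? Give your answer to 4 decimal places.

0.3889

Let the stationary distribution be π with π = πP and π_1 + π_2 + π_3 = 1.
π_1 = 0.45·π_1 + 0.25·π_2 + 0.35·π_3
π_2 = 0.2·π_1 + 0.4·π_2 + 0.2·π_3
Solving with the normalization constraint gives π = (0.3611, 0.2500, 0.3889).
So the stationary probability of Junior is 0.3889.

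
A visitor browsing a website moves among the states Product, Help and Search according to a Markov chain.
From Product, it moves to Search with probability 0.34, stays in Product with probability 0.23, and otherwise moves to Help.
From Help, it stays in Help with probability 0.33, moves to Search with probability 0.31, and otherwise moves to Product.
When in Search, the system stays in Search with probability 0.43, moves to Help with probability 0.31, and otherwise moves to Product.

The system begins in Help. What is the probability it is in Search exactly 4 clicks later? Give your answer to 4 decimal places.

Propagate the distribution vector 4 clicks from Help.
After 0 clicks: (0.0000, 1.0000, 0.0000)
After 1 click: (0.3600, 0.3300, 0.3100)
After 2 clicks: (0.2822, 0.3598, 0.3580)
After 3 clicks: (0.2875, 0.3511, 0.3614)
After 4 clicks: (0.2865, 0.3515, 0.3620)
P(in Search after 4 clicks) = 0.3620

0.3620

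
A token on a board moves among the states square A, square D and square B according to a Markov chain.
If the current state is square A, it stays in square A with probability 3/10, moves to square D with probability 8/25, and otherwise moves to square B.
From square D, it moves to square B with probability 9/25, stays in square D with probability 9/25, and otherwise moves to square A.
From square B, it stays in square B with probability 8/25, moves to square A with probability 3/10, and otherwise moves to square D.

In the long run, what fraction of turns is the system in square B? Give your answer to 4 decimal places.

0.3518

Let the stationary distribution be π with π = πP and π_1 + π_2 + π_3 = 1.
π_1 = 0.3·π_1 + 0.28·π_2 + 0.3·π_3
π_2 = 0.32·π_1 + 0.36·π_2 + 0.38·π_3
Solving with the normalization constraint gives π = (0.2929, 0.3553, 0.3518).
So the stationary probability of square B is 0.3518.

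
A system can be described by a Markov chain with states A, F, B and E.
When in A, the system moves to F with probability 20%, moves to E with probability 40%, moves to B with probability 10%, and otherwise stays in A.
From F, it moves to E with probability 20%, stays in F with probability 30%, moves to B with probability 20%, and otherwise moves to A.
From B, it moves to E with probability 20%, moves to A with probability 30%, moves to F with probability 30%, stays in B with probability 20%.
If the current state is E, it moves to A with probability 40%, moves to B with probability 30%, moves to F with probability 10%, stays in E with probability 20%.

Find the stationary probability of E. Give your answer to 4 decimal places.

Let the stationary distribution be π with π = πP and π_1 + π_2 + π_3 + π_4 = 1.
π_1 = 0.3·π_1 + 0.3·π_2 + 0.3·π_3 + 0.4·π_4
π_2 = 0.2·π_1 + 0.3·π_2 + 0.3·π_3 + 0.1·π_4
π_3 = 0.1·π_1 + 0.2·π_2 + 0.2·π_3 + 0.3·π_4
Solving with the normalization constraint gives π = (0.3265, 0.2143, 0.1939, 0.2653).
So the stationary probability of E is 0.2653.

0.2653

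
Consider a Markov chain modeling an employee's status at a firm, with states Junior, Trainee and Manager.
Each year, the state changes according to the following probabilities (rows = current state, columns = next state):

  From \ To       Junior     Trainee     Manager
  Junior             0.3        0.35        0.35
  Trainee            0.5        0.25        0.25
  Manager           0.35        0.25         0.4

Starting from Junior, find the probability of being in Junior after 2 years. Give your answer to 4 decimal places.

Sum over the intermediate state after 1 year:
P = P(Junior→Junior)·P(Junior→Junior) + P(Junior→Trainee)·P(Trainee→Junior) + P(Junior→Manager)·P(Manager→Junior)
  = 0.3×0.3 + 0.35×0.5 + 0.35×0.35
  = 0.0900 + 0.1750 + 0.1225 = 0.3875

0.3875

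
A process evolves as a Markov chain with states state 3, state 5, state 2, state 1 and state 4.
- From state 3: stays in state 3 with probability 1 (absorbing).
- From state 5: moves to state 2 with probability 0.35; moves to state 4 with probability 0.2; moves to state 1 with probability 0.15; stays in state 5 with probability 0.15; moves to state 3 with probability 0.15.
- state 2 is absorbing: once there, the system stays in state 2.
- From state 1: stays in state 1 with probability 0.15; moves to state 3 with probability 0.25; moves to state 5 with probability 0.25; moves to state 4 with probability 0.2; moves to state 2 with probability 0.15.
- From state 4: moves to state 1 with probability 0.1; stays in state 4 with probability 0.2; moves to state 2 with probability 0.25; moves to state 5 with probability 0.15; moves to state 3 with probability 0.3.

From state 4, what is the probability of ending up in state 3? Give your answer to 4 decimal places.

Let h(s) be the probability of absorption at state 3 starting from transient state s. Then h(state 3) = 1 and h(state 2) = 0. By first-step analysis:
h(state 5) = 0.15·1 + 0.15·h(state 5) + 0.35·0 + 0.15·h(state 1) + 0.2·h(state 4)
h(state 1) = 0.25·1 + 0.25·h(state 5) + 0.15·0 + 0.15·h(state 1) + 0.2·h(state 4)
h(state 4) = 0.3·1 + 0.15·h(state 5) + 0.25·0 + 0.1·h(state 1) + 0.2·h(state 4)
Solving: h(state 5) = 0.3911, h(state 1) = 0.5302, h(state 4) = 0.5146.
Starting from state 4, the probability is 0.5146.

0.5146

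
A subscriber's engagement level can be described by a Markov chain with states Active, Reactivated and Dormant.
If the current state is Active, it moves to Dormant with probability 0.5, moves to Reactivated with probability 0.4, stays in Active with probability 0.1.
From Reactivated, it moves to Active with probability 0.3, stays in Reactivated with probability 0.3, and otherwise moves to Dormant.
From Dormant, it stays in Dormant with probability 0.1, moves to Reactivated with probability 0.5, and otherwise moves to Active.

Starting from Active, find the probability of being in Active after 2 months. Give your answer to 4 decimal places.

Sum over the intermediate state after 1 month:
P = P(Active→Active)·P(Active→Active) + P(Active→Reactivated)·P(Reactivated→Active) + P(Active→Dormant)·P(Dormant→Active)
  = 0.1×0.1 + 0.4×0.3 + 0.5×0.4
  = 0.0100 + 0.1200 + 0.2000 = 0.3300

0.3300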